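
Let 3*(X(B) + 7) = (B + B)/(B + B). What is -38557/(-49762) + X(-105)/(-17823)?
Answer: 2062599473/2660724378 ≈ 0.77520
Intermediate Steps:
X(B) = -20/3 (X(B) = -7 + ((B + B)/(B + B))/3 = -7 + ((2*B)/((2*B)))/3 = -7 + ((2*B)*(1/(2*B)))/3 = -7 + (⅓)*1 = -7 + ⅓ = -20/3)
-38557/(-49762) + X(-105)/(-17823) = -38557/(-49762) - 20/3/(-17823) = -38557*(-1/49762) - 20/3*(-1/17823) = 38557/49762 + 20/53469 = 2062599473/2660724378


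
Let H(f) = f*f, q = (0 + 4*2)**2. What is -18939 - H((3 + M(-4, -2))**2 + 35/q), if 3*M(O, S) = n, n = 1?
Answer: -6328596889/331776 ≈ -19075.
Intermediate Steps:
M(O, S) = 1/3 (M(O, S) = (1/3)*1 = 1/3)
q = 64 (q = (0 + 8)**2 = 8**2 = 64)
H(f) = f**2
-18939 - H((3 + M(-4, -2))**2 + 35/q) = -18939 - ((3 + 1/3)**2 + 35/64)**2 = -18939 - ((10/3)**2 + 35*(1/64))**2 = -18939 - (100/9 + 35/64)**2 = -18939 - (6715/576)**2 = -18939 - 1*45091225/331776 = -18939 - 45091225/331776 = -6328596889/331776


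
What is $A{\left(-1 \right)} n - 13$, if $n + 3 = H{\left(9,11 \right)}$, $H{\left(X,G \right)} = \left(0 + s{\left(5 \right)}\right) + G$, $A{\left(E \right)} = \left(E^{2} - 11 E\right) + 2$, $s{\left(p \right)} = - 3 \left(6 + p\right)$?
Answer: $-363$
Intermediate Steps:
$s{\left(p \right)} = -18 - 3 p$
$A{\left(E \right)} = 2 + E^{2} - 11 E$
$H{\left(X,G \right)} = -33 + G$ ($H{\left(X,G \right)} = \left(0 - 33\right) + G = -33 + G$)
$n = -25$ ($n = -3 + \left(-33 + 11\right) = -3 - 22 = -25$)
$A{\left(-1 \right)} n - 13 = \left(2 + \left(-1\right)^{2} - -11\right) \left(-25\right) - 13 = \left(2 + 1 + 11\right) \left(-25\right) - 13 = 14 \left(-25\right) - 13 = -350 - 13 = -363$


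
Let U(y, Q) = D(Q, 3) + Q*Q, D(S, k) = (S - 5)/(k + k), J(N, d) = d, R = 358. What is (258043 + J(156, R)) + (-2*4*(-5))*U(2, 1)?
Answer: 775243/3 ≈ 2.5841e+5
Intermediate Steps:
D(S, k) = (-5 + S)/(2*k) (D(S, k) = (-5 + S)/((2*k)) = (-5 + S)*(1/(2*k)) = (-5 + S)/(2*k))
U(y, Q) = -⅚ + Q² + Q/6 (U(y, Q) = (½)*(-5 + Q)/3 + Q*Q = (½)*(⅓)*(-5 + Q) + Q² = (-⅚ + Q/6) + Q² = -⅚ + Q² + Q/6)
(258043 + J(156, R)) + (-2*4*(-5))*U(2, 1) = (258043 + 358) + (-2*4*(-5))*(-⅚ + 1² + (⅙)*1) = 258401 + (-8*(-5))*(-⅚ + 1 + ⅙) = 258401 + 40*(⅓) = 258401 + 40/3 = 775243/3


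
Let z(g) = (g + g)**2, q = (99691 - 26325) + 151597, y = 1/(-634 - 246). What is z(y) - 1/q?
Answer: 31363/43552836800 ≈ 7.2011e-7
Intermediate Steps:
y = -1/880 (y = 1/(-880) = -1/880 ≈ -0.0011364)
q = 224963 (q = 73366 + 151597 = 224963)
z(g) = 4*g**2 (z(g) = (2*g)**2 = 4*g**2)
z(y) - 1/q = 4*(-1/880)**2 - 1/224963 = 4*(1/774400) - 1*1/224963 = 1/193600 - 1/224963 = 31363/43552836800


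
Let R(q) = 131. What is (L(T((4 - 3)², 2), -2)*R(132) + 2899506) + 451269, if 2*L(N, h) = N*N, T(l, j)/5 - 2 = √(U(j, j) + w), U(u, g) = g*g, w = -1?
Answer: 6724475/2 + 6550*√3 ≈ 3.3736e+6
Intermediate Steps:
U(u, g) = g²
T(l, j) = 10 + 5*√(-1 + j²) (T(l, j) = 10 + 5*√(j² - 1) = 10 + 5*√(-1 + j²))
L(N, h) = N²/2 (L(N, h) = (N*N)/2 = N²/2)
(L(T((4 - 3)², 2), -2)*R(132) + 2899506) + 451269 = (((10 + 5*√(-1 + 2²))²/2)*131 + 2899506) + 451269 = (((10 + 5*√(-1 + 4))²/2)*131 + 2899506) + 451269 = (((10 + 5*√3)²/2)*131 + 2899506) + 451269 = (131*(10 + 5*√3)²/2 + 2899506) + 451269 = (2899506 + 131*(10 + 5*√3)²/2) + 451269 = 3350775 + 131*(10 + 5*√3)²/2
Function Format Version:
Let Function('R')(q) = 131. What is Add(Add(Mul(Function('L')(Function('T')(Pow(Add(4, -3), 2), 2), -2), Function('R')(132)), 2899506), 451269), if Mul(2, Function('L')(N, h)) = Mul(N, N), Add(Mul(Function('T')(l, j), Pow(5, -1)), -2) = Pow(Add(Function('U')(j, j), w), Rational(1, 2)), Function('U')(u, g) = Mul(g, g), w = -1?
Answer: Add(Rational(6724475, 2), Mul(6550, Pow(3, Rational(1, 2)))) ≈ 3.3736e+6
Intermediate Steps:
Function('U')(u, g) = Pow(g, 2)
Function('T')(l, j) = Add(10, Mul(5, Pow(Add(-1, Pow(j, 2)), Rational(1, 2)))) (Function('T')(l, j) = Add(10, Mul(5, Pow(Add(Pow(j, 2), -1), Rational(1, 2)))) = Add(10, Mul(5, Pow(Add(-1, Pow(j, 2)), Rational(1, 2)))))
Function('L')(N, h) = Mul(Rational(1, 2), Pow(N, 2)) (Function('L')(N, h) = Mul(Rational(1, 2), Mul(N, N)) = Mul(Rational(1, 2), Pow(N, 2)))
Add(Add(Mul(Function('L')(Function('T')(Pow(Add(4, -3), 2), 2), -2), Function('R')(132)), 2899506), 451269) = Add(Add(Mul(Mul(Rational(1, 2), Pow(Add(10, Mul(5, Pow(Add(-1, Pow(2, 2)), Rational(1, 2)))), 2)), 131), 2899506), 451269) = Add(Add(Mul(Mul(Rational(1, 2), Pow(Add(10, Mul(5, Pow(Add(-1, 4), Rational(1, 2)))), 2)), 131), 2899506), 451269) = Add(Add(Mul(Mul(Rational(1, 2), Pow(Add(10, Mul(5, Pow(3, Rational(1, 2)))), 2)), 131), 2899506), 451269) = Add(Add(Mul(Rational(131, 2), Pow(Add(10, Mul(5, Pow(3, Rational(1, 2)))), 2)), 2899506), 451269) = Add(Add(2899506, Mul(Rational(131, 2), Pow(Add(10, Mul(5, Pow(3, Rational(1, 2)))), 2))), 451269) = Add(3350775, Mul(Rational(131, 2), Pow(Add(10, Mul(5, Pow(3, Rational(1, 2)))), 2)))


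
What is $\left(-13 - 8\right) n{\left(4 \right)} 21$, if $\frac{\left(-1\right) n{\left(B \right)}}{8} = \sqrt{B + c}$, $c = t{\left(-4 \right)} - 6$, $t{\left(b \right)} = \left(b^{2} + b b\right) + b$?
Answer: $3528 \sqrt{26} \approx 17989.0$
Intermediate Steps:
$t{\left(b \right)} = b + 2 b^{2}$ ($t{\left(b \right)} = \left(b^{2} + b^{2}\right) + b = 2 b^{2} + b = b + 2 b^{2}$)
$c = 22$ ($c = - 4 \left(1 + 2 \left(-4\right)\right) - 6 = - 4 \left(1 - 8\right) - 6 = \left(-4\right) \left(-7\right) - 6 = 28 - 6 = 22$)
$n{\left(B \right)} = - 8 \sqrt{22 + B}$ ($n{\left(B \right)} = - 8 \sqrt{B + 22} = - 8 \sqrt{22 + B}$)
$\left(-13 - 8\right) n{\left(4 \right)} 21 = \left(-13 - 8\right) \left(- 8 \sqrt{22 + 4}\right) 21 = - 21 \left(- 8 \sqrt{26}\right) 21 = 168 \sqrt{26} \cdot 21 = 3528 \sqrt{26}$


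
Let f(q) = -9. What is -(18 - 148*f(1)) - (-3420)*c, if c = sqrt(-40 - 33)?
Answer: -1350 + 3420*I*sqrt(73) ≈ -1350.0 + 29221.0*I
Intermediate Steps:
c = I*sqrt(73) (c = sqrt(-73) = I*sqrt(73) ≈ 8.544*I)
-(18 - 148*f(1)) - (-3420)*c = -(18 - 148*(-9)) - (-3420)*I*sqrt(73) = -(18 + 1332) - (-3420)*I*sqrt(73) = -1*1350 + 3420*I*sqrt(73) = -1350 + 3420*I*sqrt(73)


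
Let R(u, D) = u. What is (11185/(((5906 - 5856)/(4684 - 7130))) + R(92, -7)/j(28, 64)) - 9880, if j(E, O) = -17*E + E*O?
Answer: -916347464/1645 ≈ -5.5705e+5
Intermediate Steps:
(11185/(((5906 - 5856)/(4684 - 7130))) + R(92, -7)/j(28, 64)) - 9880 = (11185/(((5906 - 5856)/(4684 - 7130))) + 92/((28*(-17 + 64)))) - 9880 = (11185/((50/(-2446))) + 92/((28*47))) - 9880 = (11185/((50*(-1/2446))) + 92/1316) - 9880 = (11185/(-25/1223) + 92*(1/1316)) - 9880 = (11185*(-1223/25) + 23/329) - 9880 = (-2735851/5 + 23/329) - 9880 = -900094864/1645 - 9880 = -916347464/1645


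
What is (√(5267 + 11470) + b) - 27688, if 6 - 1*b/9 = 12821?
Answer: -143023 + √16737 ≈ -1.4289e+5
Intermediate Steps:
b = -115335 (b = 54 - 9*12821 = 54 - 115389 = -115335)
(√(5267 + 11470) + b) - 27688 = (√(5267 + 11470) - 115335) - 27688 = (√16737 - 115335) - 27688 = (-115335 + √16737) - 27688 = -143023 + √16737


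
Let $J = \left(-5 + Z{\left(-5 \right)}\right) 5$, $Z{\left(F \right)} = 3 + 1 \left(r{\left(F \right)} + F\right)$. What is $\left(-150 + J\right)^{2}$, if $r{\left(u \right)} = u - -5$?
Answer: $34225$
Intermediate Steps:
$r{\left(u \right)} = 5 + u$ ($r{\left(u \right)} = u + 5 = 5 + u$)
$Z{\left(F \right)} = 8 + 2 F$ ($Z{\left(F \right)} = 3 + 1 \left(\left(5 + F\right) + F\right) = 3 + 1 \left(5 + 2 F\right) = 3 + \left(5 + 2 F\right) = 8 + 2 F$)
$J = -35$ ($J = \left(-5 + \left(8 + 2 \left(-5\right)\right)\right) 5 = \left(-5 + \left(8 - 10\right)\right) 5 = \left(-5 - 2\right) 5 = \left(-7\right) 5 = -35$)
$\left(-150 + J\right)^{2} = \left(-150 - 35\right)^{2} = \left(-185\right)^{2} = 34225$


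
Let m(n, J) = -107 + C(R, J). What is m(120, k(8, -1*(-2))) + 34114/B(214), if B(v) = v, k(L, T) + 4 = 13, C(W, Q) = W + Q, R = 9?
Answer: 7534/107 ≈ 70.411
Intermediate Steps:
C(W, Q) = Q + W
k(L, T) = 9 (k(L, T) = -4 + 13 = 9)
m(n, J) = -98 + J (m(n, J) = -107 + (J + 9) = -107 + (9 + J) = -98 + J)
m(120, k(8, -1*(-2))) + 34114/B(214) = (-98 + 9) + 34114/214 = -89 + 34114*(1/214) = -89 + 17057/107 = 7534/107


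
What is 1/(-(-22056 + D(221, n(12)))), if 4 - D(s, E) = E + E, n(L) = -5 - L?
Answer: 1/22018 ≈ 4.5417e-5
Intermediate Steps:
D(s, E) = 4 - 2*E (D(s, E) = 4 - (E + E) = 4 - 2*E)
1/(-(-22056 + D(221, n(12)))) = 1/(-(-22056 + (4 - 2*(-5 - 1*12)))) = 1/(-(-22056 + (4 - 2*(-5 - 12)))) = 1/(-(-22056 + (4 - 2*(-17)))) = 1/(-(-22056 + (4 + 34))) = 1/(-(-22056 + 38)) = 1/(-1*(-22018)) = 1/22018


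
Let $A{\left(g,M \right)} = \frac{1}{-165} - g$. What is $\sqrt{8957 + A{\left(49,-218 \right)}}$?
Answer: $\frac{\sqrt{242520135}}{165} \approx 94.382$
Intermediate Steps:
$A{\left(g,M \right)} = - \frac{1}{165} - g$
$\sqrt{8957 + A{\left(49,-218 \right)}} = \sqrt{8957 - \frac{8086}{165}} = \sqrt{\frac{1469819}{165}} = \frac{\sqrt{242520135}}{165}$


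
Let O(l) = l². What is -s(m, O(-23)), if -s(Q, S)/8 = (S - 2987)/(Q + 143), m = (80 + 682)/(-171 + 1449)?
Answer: -2094216/15293 ≈ -136.94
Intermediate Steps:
m = 127/213 (m = 762/1278 = 762*(1/1278) = 127/213 ≈ 0.59624)
s(Q, S) = -8*(-2987 + S)/(143 + Q) (s(Q, S) = -8*(S - 2987)/(Q + 143) = -8*(-2987 + S)/(143 + Q))
-s(m, O(-23)) = -8*(2987 - 1*(-23)²)/(143 + 127/213) = -8*(2987 - 1*529)/30586/213 = -8*213*(2987 - 529)/30586 = -8*213*2458/30586 = -1*2094216/15293 = -2094216/15293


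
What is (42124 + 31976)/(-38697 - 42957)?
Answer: -12350/13609 ≈ -0.90749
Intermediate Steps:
(42124 + 31976)/(-38697 - 42957) = 74100/(-81654) = 74100*(-1/81654) = -12350/13609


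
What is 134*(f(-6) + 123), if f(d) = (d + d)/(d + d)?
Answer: 16616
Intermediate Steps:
f(d) = 1 (f(d) = (2*d)/((2*d)) = (2*d)*(1/(2*d)) = 1)
134*(f(-6) + 123) = 134*(1 + 123) = 134*124 = 16616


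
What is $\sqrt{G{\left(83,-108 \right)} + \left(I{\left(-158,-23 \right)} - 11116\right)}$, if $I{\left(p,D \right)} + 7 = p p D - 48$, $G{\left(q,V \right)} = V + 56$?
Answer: $i \sqrt{585395} \approx 765.11 i$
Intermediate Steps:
$G{\left(q,V \right)} = 56 + V$
$I{\left(p,D \right)} = -55 + D p^{2}$ ($I{\left(p,D \right)} = -7 + \left(p p D - 48\right) = -7 + \left(p^{2} D - 48\right) = -7 + \left(D p^{2} - 48\right) = -7 + \left(-48 + D p^{2}\right) = -55 + D p^{2}$)
$\sqrt{G{\left(83,-108 \right)} + \left(I{\left(-158,-23 \right)} - 11116\right)} = \sqrt{\left(56 - 108\right) - \left(11171 + 574172\right)} = \sqrt{-52 - 585343} = \sqrt{-585395} = i \sqrt{585395}$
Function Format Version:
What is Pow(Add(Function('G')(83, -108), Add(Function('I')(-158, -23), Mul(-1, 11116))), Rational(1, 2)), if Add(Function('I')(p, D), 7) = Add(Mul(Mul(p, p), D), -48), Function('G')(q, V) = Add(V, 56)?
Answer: Mul(I, Pow(585395, Rational(1, 2))) ≈ Mul(765.11, I)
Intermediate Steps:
Function('G')(q, V) = Add(56, V)
Function('I')(p, D) = Add(-55, Mul(D, Pow(p, 2))) (Function('I')(p, D) = Add(-7, Add(Mul(Mul(p, p), D), -48)) = Add(-7, Add(Mul(Pow(p, 2), D), -48)) = Add(-7, Add(Mul(D, Pow(p, 2)), -48)) = Add(-7, Add(-48, Mul(D, Pow(p, 2)))) = Add(-55, Mul(D, Pow(p, 2))))
Pow(Add(Function('G')(83, -108), Add(Function('I')(-158, -23), Mul(-1, 11116))), Rational(1, 2)) = Pow(Add(Add(56, -108), Add(Add(-55, Mul(-23, Pow(-158, 2))), Mul(-1, 11116))), Rational(1, 2)) = Pow(Add(-52, Add(Add(-55, Mul(-23, 24964)), -11116)), Rational(1, 2)) = Pow(Add(-52, Add(Add(-55, -574172), -11116)), Rational(1, 2)) = Pow(Add(-52, Add(-574227, -11116)), Rational(1, 2)) = Pow(Add(-52, -585343), Rational(1, 2)) = Pow(-585395, Rational(1, 2)) = Mul(I, Pow(585395, Rational(1, 2)))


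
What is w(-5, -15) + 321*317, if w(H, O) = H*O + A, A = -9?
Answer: 101823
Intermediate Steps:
w(H, O) = -9 + H*O (w(H, O) = H*O - 9 = -9 + H*O)
w(-5, -15) + 321*317 = (-9 - 5*(-15)) + 321*317 = (-9 + 75) + 101757 = 66 + 101757 = 101823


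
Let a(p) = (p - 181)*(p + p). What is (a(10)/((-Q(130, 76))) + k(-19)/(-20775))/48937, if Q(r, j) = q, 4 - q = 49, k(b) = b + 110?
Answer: -1578991/1016666175 ≈ -0.0015531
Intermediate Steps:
k(b) = 110 + b
q = -45 (q = 4 - 1*49 = 4 - 49 = -45)
Q(r, j) = -45
a(p) = 2*p*(-181 + p) (a(p) = (-181 + p)*(2*p) = 2*p*(-181 + p))
(a(10)/((-Q(130, 76))) + k(-19)/(-20775))/48937 = ((2*10*(-181 + 10))/((-1*(-45))) + (110 - 19)/(-20775))/48937 = ((2*10*(-171))/45 + 91*(-1/20775))*(1/48937) = (-3420*1/45 - 91/20775)*(1/48937) = (-76 - 91/20775)*(1/48937) = -1578991/20775*1/48937 = -1578991/1016666175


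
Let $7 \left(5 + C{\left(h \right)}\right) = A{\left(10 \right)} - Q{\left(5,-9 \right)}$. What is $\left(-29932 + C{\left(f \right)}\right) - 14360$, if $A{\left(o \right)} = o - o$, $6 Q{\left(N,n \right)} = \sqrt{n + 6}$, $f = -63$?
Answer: $-44297 - \frac{i \sqrt{3}}{42} \approx -44297.0 - 0.041239 i$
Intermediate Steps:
$Q{\left(N,n \right)} = \frac{\sqrt{6 + n}}{6}$ ($Q{\left(N,n \right)} = \frac{\sqrt{n + 6}}{6} = \frac{\sqrt{6 + n}}{6}$)
$A{\left(o \right)} = 0$
$C{\left(h \right)} = -5 - \frac{i \sqrt{3}}{42}$ ($C{\left(h \right)} = -5 + \frac{0 - \frac{\sqrt{6 - 9}}{6}}{7} = -5 + \frac{0 - \frac{\sqrt{-3}}{6}}{7} = -5 + \frac{0 - \frac{i \sqrt{3}}{6}}{7} = -5 + \frac{\left(- \frac{1}{6}\right) i \sqrt{3}}{7} = -5 - \frac{i \sqrt{3}}{42}$)
$\left(-29932 + C{\left(f \right)}\right) - 14360 = \left(-29932 - \left(5 + \frac{i \sqrt{3}}{42}\right)\right) - 14360 = \left(-29937 - \frac{i \sqrt{3}}{42}\right) - 14360 = -44297 - \frac{i \sqrt{3}}{42}$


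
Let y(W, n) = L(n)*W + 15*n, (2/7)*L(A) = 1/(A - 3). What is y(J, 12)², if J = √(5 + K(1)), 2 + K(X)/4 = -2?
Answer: 10497061/324 + 140*I*√11 ≈ 32398.0 + 464.33*I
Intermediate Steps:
L(A) = 7/(2*(-3 + A)) (L(A) = 7/(2*(A - 3)) = 7/(2*(-3 + A)))
K(X) = -16 (K(X) = -8 + 4*(-2) = -8 - 8 = -16)
J = I*√11 (J = √(5 - 16) = √(-11) = I*√11 ≈ 3.3166*I)
y(W, n) = 15*n + 7*W/(2*(-3 + n)) (y(W, n) = (7/(2*(-3 + n)))*W + 15*n = 7*W/(2*(-3 + n)) + 15*n = 15*n + 7*W/(2*(-3 + n)))
y(J, 12)² = ((7*(I*√11) + 30*12*(-3 + 12))/(2*(-3 + 12)))² = ((½)*(7*I*√11 + 30*12*9)/9)² = ((½)*(⅑)*(7*I*√11 + 3240))² = ((½)*(⅑)*(3240 + 7*I*√11))² = (180 + 7*I*√11/18)²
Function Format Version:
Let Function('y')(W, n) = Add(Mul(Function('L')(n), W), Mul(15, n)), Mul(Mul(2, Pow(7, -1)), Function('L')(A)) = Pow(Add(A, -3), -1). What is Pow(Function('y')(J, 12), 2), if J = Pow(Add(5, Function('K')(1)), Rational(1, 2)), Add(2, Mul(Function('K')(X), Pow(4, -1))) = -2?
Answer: Add(Rational(10497061, 324), Mul(140, I, Pow(11, Rational(1, 2)))) ≈ Add(32398., Mul(464.33, I))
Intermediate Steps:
Function('L')(A) = Mul(Rational(7, 2), Pow(Add(-3, A), -1)) (Function('L')(A) = Mul(Rational(7, 2), Pow(Add(A, -3), -1)) = Mul(Rational(7, 2), Pow(Add(-3, A), -1)))
Function('K')(X) = -16 (Function('K')(X) = Add(-8, Mul(4, -2)) = Add(-8, -8) = -16)
J = Mul(I, Pow(11, Rational(1, 2))) (J = Pow(Add(5, -16), Rational(1, 2)) = Pow(-11, Rational(1, 2)) = Mul(I, Pow(11, Rational(1, 2))) ≈ Mul(3.3166, I))
Function('y')(W, n) = Add(Mul(15, n), Mul(Rational(7, 2), W, Pow(Add(-3, n), -1))) (Function('y')(W, n) = Add(Mul(Mul(Rational(7, 2), Pow(Add(-3, n), -1)), W), Mul(15, n)) = Add(Mul(Rational(7, 2), W, Pow(Add(-3, n), -1)), Mul(15, n)) = Add(Mul(15, n), Mul(Rational(7, 2), W, Pow(Add(-3, n), -1))))
Pow(Function('y')(J, 12), 2) = Pow(Mul(Rational(1, 2), Pow(Add(-3, 12), -1), Add(Mul(7, Mul(I, Pow(11, Rational(1, 2)))), Mul(30, 12, Add(-3, 12)))), 2) = Pow(Mul(Rational(1, 2), Pow(9, -1), Add(Mul(7, I, Pow(11, Rational(1, 2))), Mul(30, 12, 9))), 2) = Pow(Mul(Rational(1, 2), Rational(1, 9), Add(Mul(7, I, Pow(11, Rational(1, 2))), 3240)), 2) = Pow(Mul(Rational(1, 2), Rational(1, 9), Add(3240, Mul(7, I, Pow(11, Rational(1, 2))))), 2) = Pow(Add(180, Mul(Rational(7, 18), I, Pow(11, Rational(1, 2)))), 2)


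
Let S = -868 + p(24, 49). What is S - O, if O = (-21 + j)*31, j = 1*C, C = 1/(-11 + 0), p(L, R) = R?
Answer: -1817/11 ≈ -165.18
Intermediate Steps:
C = -1/11 (C = 1/(-11) = -1/11 ≈ -0.090909)
j = -1/11 (j = 1*(-1/11) = -1/11 ≈ -0.090909)
O = -7192/11 (O = (-21 - 1/11)*31 = -232/11*31 = -7192/11 ≈ -653.82)
S = -819 (S = -868 + 49 = -819)
S - O = -819 - 1*(-7192/11) = -819 + 7192/11 = -1817/11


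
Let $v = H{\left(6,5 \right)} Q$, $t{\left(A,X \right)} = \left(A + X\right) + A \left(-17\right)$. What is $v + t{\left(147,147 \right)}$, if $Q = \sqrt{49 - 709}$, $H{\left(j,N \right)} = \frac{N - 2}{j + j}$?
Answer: $-2205 + \frac{i \sqrt{165}}{2} \approx -2205.0 + 6.4226 i$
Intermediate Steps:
$H{\left(j,N \right)} = \frac{-2 + N}{2 j}$
$t{\left(A,X \right)} = X - 16 A$ ($t{\left(A,X \right)} = \left(A + X\right) - 17 A = X - 16 A$)
$Q = 2 i \sqrt{165}$ ($Q = \sqrt{-660} = 2 i \sqrt{165} \approx 25.69 i$)
$v = \frac{i \sqrt{165}}{2}$ ($v = \frac{-2 + 5}{2 \cdot 6} \cdot 2 i \sqrt{165} = \frac{1}{2} \cdot \frac{1}{6} \cdot 3 \cdot 2 i \sqrt{165} = \frac{2 i \sqrt{165}}{4} = \frac{i \sqrt{165}}{2} \approx 6.4226 i$)
$v + t{\left(147,147 \right)} = \frac{i \sqrt{165}}{2} + \left(147 - 2352\right) = \frac{i \sqrt{165}}{2} - 2205 = -2205 + \frac{i \sqrt{165}}{2}$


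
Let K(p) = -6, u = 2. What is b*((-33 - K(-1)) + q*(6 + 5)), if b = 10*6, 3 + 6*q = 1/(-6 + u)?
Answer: -3955/2 ≈ -1977.5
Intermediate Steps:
q = -13/24 (q = -½ + 1/(6*(-6 + 2)) = -½ + (⅙)/(-4) = -½ + (⅙)*(-¼) = -½ - 1/24 = -13/24 ≈ -0.54167)
b = 60
b*((-33 - K(-1)) + q*(6 + 5)) = 60*((-33 - 1*(-6)) - 13*(6 + 5)/24) = 60*((-33 + 6) - 13/24*11) = 60*(-27 - 143/24) = 60*(-791/24) = -3955/2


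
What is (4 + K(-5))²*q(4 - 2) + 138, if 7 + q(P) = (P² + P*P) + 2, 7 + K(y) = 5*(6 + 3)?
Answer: 5430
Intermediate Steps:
K(y) = 38 (K(y) = -7 + 5*(6 + 3) = -7 + 5*9 = -7 + 45 = 38)
q(P) = -5 + 2*P² (q(P) = -7 + ((P² + P*P) + 2) = -7 + ((P² + P²) + 2) = -7 + (2*P² + 2) = -7 + (2 + 2*P²) = -5 + 2*P²)
(4 + K(-5))²*q(4 - 2) + 138 = (4 + 38)²*(-5 + 2*(4 - 2)²) + 138 = 42²*(-5 + 2*2²) + 138 = 1764*(-5 + 2*4) + 138 = 1764*(-5 + 8) + 138 = 1764*3 + 138 = 5292 + 138 = 5430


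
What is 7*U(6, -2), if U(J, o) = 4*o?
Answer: -56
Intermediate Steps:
7*U(6, -2) = 7*(4*(-2)) = 7*(-8) = -56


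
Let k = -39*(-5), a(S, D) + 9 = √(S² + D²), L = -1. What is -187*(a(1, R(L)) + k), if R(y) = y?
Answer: -34782 - 187*√2 ≈ -35046.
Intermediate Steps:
a(S, D) = -9 + √(D² + S²) (a(S, D) = -9 + √(S² + D²) = -9 + √(D² + S²))
k = 195
-187*(a(1, R(L)) + k) = -187*((-9 + √((-1)² + 1²)) + 195) = -187*((-9 + √(1 + 1)) + 195) = -187*((-9 + √2) + 195) = -187*(186 + √2) = -34782 - 187*√2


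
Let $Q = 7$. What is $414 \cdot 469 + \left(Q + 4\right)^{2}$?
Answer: $194287$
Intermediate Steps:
$414 \cdot 469 + \left(Q + 4\right)^{2} = 414 \cdot 469 + \left(7 + 4\right)^{2} = 194166 + 11^{2} = 194166 + 121 = 194287$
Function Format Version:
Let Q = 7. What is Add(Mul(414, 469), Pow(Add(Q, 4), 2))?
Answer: 194287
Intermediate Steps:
Add(Mul(414, 469), Pow(Add(Q, 4), 2)) = Add(Mul(414, 469), Pow(Add(7, 4), 2)) = Add(194166, Pow(11, 2)) = Add(194166, 121) = 194287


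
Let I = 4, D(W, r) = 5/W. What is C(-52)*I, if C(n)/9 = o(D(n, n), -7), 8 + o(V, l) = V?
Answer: -3789/13 ≈ -291.46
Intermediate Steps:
o(V, l) = -8 + V
C(n) = -72 + 45/n (C(n) = 9*(-8 + 5/n) = -72 + 45/n)
C(-52)*I = (-72 + 45/(-52))*4 = (-72 + 45*(-1/52))*4 = (-72 - 45/52)*4 = -3789/52*4 = -3789/13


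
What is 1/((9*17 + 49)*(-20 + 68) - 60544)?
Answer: -1/50848 ≈ -1.9666e-5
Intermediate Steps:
1/((9*17 + 49)*(-20 + 68) - 60544) = 1/((153 + 49)*48 - 60544) = 1/(202*48 - 60544) = 1/(9696 - 60544) = 1/(-50848) = -1/50848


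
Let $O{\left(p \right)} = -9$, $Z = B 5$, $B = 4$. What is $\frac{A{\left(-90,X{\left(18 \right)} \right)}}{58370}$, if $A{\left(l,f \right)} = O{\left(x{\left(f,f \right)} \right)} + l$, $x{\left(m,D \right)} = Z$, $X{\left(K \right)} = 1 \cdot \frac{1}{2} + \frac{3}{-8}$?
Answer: $- \frac{99}{58370} \approx -0.0016961$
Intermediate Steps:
$X{\left(K \right)} = \frac{1}{8}$ ($X{\left(K \right)} = 1 \cdot \frac{1}{2} + 3 \left(- \frac{1}{8}\right) = \frac{1}{2} - \frac{3}{8} = \frac{1}{8}$)
$Z = 20$ ($Z = 4 \cdot 5 = 20$)
$x{\left(m,D \right)} = 20$
$A{\left(l,f \right)} = -9 + l$
$\frac{A{\left(-90,X{\left(18 \right)} \right)}}{58370} = \frac{-9 - 90}{58370} = \left(-99\right) \frac{1}{58370} = - \frac{99}{58370}$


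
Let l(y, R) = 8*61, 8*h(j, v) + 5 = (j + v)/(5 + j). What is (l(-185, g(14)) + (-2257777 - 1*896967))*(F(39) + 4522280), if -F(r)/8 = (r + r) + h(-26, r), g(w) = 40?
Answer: -42787434875552/3 ≈ -1.4262e+13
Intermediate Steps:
h(j, v) = -5/8 + (j + v)/(8*(5 + j)) (h(j, v) = -5/8 + ((j + v)/(5 + j))/8 = -5/8 + (j + v)/(8*(5 + j)))
F(r) = 79/21 - 335*r/21 (F(r) = -8*((r + r) + (-25 + r - 4*(-26))/(8*(5 - 26))) = -8*(2*r + (⅛)*(-25 + r + 104)/(-21)) = -8*(2*r + (⅛)*(-1/21)*(79 + r)) = -8*(2*r + (-79/168 - r/168)) = -8*(-79/168 + 335*r/168) = 79/21 - 335*r/21)
l(y, R) = 488
(l(-185, g(14)) + (-2257777 - 1*896967))*(F(39) + 4522280) = (488 + (-2257777 - 1*896967))*((79/21 - 335/21*39) + 4522280) = (488 + (-2257777 - 896967))*((79/21 - 4355/7) + 4522280) = (488 - 3154744)*(-12986/21 + 4522280) = -3154256*94954894/21 = -42787434875552/3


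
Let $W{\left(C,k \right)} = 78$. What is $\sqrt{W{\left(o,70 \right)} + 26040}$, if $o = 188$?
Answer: $3 \sqrt{2902} \approx 161.61$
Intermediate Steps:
$\sqrt{W{\left(o,70 \right)} + 26040} = \sqrt{78 + 26040} = \sqrt{26118} = 3 \sqrt{2902}$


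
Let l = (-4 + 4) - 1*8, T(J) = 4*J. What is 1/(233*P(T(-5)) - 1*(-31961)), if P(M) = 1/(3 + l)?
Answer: 5/159572 ≈ 3.1334e-5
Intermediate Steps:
l = -8 (l = 0 - 8 = -8)
P(M) = -⅕ (P(M) = 1/(3 - 8) = 1/(-5) = -⅕)
1/(233*P(T(-5)) - 1*(-31961)) = 1/(233*(-⅕) - 1*(-31961)) = 1/(-233/5 + 31961) = 1/(159572/5) = 5/159572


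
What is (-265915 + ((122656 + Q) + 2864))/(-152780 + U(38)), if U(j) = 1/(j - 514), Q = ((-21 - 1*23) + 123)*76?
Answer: 63970116/72723281 ≈ 0.87964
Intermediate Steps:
Q = 6004 (Q = ((-21 - 23) + 123)*76 = (-44 + 123)*76 = 79*76 = 6004)
U(j) = 1/(-514 + j)
(-265915 + ((122656 + Q) + 2864))/(-152780 + U(38)) = (-265915 + ((122656 + 6004) + 2864))/(-152780 + 1/(-514 + 38)) = (-265915 + (128660 + 2864))/(-152780 + 1/(-476)) = (-265915 + 131524)/(-152780 - 1/476) = -134391/(-72723281/476) = -134391*(-476/72723281) = 63970116/72723281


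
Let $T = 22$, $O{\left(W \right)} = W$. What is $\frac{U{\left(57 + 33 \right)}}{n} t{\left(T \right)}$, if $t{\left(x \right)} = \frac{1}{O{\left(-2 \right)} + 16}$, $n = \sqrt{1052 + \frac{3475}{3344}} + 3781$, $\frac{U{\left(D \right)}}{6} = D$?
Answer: $\frac{126436640}{12393155761} - \frac{40 \sqrt{735964867}}{12393155761} \approx 0.010115$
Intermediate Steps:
$U{\left(D \right)} = 6 D$
$n = 3781 + \frac{\sqrt{735964867}}{836}$ ($n = \sqrt{1052 + 3475 \cdot \frac{1}{3344}} + 3781 = \sqrt{1052 + \frac{3475}{3344}} + 3781 = \sqrt{\frac{3521363}{3344}} + 3781 = \frac{\sqrt{735964867}}{836} + 3781 = 3781 + \frac{\sqrt{735964867}}{836} \approx 3813.4$)
$t{\left(x \right)} = \frac{1}{14}$ ($t{\left(x \right)} = \frac{1}{-2 + 16} = \frac{1}{14}$)
$\frac{U{\left(57 + 33 \right)}}{n} t{\left(T \right)} = \frac{6 \left(57 + 33\right)}{3781 + \frac{\sqrt{735964867}}{836}} \cdot \frac{1}{14} = \frac{6 \cdot 90}{3781 + \frac{\sqrt{735964867}}{836}} \cdot \frac{1}{14} = \frac{540}{3781 + \frac{\sqrt{735964867}}{836}} \cdot \frac{1}{14} = \frac{270}{7 \left(3781 + \frac{\sqrt{735964867}}{836}\right)}$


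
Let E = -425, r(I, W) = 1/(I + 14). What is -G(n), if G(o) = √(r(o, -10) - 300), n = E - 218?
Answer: -I*√118692929/629 ≈ -17.321*I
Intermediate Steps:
r(I, W) = 1/(14 + I)
n = -643 (n = -425 - 218 = -643)
G(o) = √(-300 + 1/(14 + o)) (G(o) = √(1/(14 + o) - 300) = √(-300 + 1/(14 + o)))
-G(n) = -√((-4199 - 300*(-643))/(14 - 643)) = -√((-4199 + 192900)/(-629)) = -√(-1/629*188701) = -√(-188701/629) = -I*√118692929/629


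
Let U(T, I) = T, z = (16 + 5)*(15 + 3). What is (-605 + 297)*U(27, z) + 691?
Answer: -7625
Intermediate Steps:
z = 378 (z = 21*18 = 378)
(-605 + 297)*U(27, z) + 691 = (-605 + 297)*27 + 691 = -308*27 + 691 = -8316 + 691 = -7625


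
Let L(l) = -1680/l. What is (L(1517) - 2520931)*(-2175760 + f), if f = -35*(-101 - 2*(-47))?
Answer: 8319721956038605/1517 ≈ 5.4843e+12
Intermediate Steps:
f = 245 (f = -35*(-101 + 94) = -35*(-7) = 245)
(L(1517) - 2520931)*(-2175760 + f) = (-1680/1517 - 2520931)*(-2175760 + 245) = (-1680*1/1517 - 2520931)*(-2175515) = (-1680/1517 - 2520931)*(-2175515) = -3824254007/1517*(-2175515) = 8319721956038605/1517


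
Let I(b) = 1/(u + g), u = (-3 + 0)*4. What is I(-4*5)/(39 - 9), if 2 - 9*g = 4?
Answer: -3/1100 ≈ -0.0027273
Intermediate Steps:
u = -12 (u = -3*4 = -12)
g = -2/9 (g = 2/9 - ⅑*4 = 2/9 - 4/9 = -2/9 ≈ -0.22222)
I(b) = -9/110 (I(b) = 1/(-12 - 2/9) = 1/(-110/9) = -9/110)
I(-4*5)/(39 - 9) = -9/110/(39 - 9) = -9/110/30 = (1/30)*(-9/110) = -3/1100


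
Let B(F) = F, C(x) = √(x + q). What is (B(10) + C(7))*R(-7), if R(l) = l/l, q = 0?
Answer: 10 + √7 ≈ 12.646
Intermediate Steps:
C(x) = √x (C(x) = √(x + 0) = √x)
R(l) = 1
(B(10) + C(7))*R(-7) = (10 + √7)*1 = 10 + √7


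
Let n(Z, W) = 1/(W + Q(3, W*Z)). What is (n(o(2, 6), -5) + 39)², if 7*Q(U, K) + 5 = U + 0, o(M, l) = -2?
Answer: 2062096/1369 ≈ 1506.3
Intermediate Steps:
Q(U, K) = -5/7 + U/7 (Q(U, K) = -5/7 + (U + 0)/7 = -5/7 + U/7)
n(Z, W) = 1/(-2/7 + W) (n(Z, W) = 1/(W + (-5/7 + (⅐)*3)) = 1/(W + (-5/7 + 3/7)) = 1/(W - 2/7) = 1/(-2/7 + W))
(n(o(2, 6), -5) + 39)² = (7/(-2 + 7*(-5)) + 39)² = (7/(-2 - 35) + 39)² = (7/(-37) + 39)² = (7*(-1/37) + 39)² = (-7/37 + 39)² = (1436/37)² = 2062096/1369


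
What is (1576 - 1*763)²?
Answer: 660969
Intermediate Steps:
(1576 - 1*763)² = (1576 - 763)² = 813² = 660969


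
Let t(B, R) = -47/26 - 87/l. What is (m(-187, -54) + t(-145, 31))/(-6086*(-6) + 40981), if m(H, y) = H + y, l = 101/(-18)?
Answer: -85271/29072446 ≈ -0.0029331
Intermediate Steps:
l = -101/18 (l = 101*(-1/18) = -101/18 ≈ -5.6111)
t(B, R) = 35969/2626 (t(B, R) = -47/26 - 87/(-101/18) = -47*1/26 - 87*(-18/101) = -47/26 + 1566/101 = 35969/2626)
(m(-187, -54) + t(-145, 31))/(-6086*(-6) + 40981) = ((-187 - 54) + 35969/2626)/(-6086*(-6) + 40981) = (-241 + 35969/2626)/(36516 + 40981) = -596897/2626/77497 = -596897/2626*1/77497 = -85271/29072446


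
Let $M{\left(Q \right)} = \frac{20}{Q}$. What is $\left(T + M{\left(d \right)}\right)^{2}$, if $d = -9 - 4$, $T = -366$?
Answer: $\frac{22829284}{169} \approx 1.3508 \cdot 10^{5}$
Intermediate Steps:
$d = -13$ ($d = -9 - 4 = -13$)
$\left(T + M{\left(d \right)}\right)^{2} = \left(-366 + \frac{20}{-13}\right)^{2} = \left(-366 + 20 \left(- \frac{1}{13}\right)\right)^{2} = \left(-366 - \frac{20}{13}\right)^{2} = \left(- \frac{4778}{13}\right)^{2} = \frac{22829284}{169}$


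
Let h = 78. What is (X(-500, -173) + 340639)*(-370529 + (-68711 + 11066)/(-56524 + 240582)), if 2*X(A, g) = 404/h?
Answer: -64715977047117871/512733 ≈ -1.2622e+11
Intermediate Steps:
X(A, g) = 101/39 (X(A, g) = (404/78)/2 = (404*(1/78))/2 = (½)*(202/39) = 101/39)
(X(-500, -173) + 340639)*(-370529 + (-68711 + 11066)/(-56524 + 240582)) = (101/39 + 340639)*(-370529 + (-68711 + 11066)/(-56524 + 240582)) = 13285022*(-370529 - 57645/184058)/39 = 13285022*(-370529 - 57645*1/184058)/39 = 13285022*(-370529 - 8235/26294)/39 = (13285022/39)*(-9742697761/26294) = -64715977047117871/512733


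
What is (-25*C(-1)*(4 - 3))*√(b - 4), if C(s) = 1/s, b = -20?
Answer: 50*I*√6 ≈ 122.47*I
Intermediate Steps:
(-25*C(-1)*(4 - 3))*√(b - 4) = (-25*(4 - 3)/(-1))*√(-20 - 4) = (-(-25))*√(-24) = (-25*(-1))*(2*I*√6) = 25*(2*I*√6) = 50*I*√6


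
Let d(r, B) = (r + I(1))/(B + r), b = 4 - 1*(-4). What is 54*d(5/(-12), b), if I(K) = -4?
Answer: -2862/91 ≈ -31.451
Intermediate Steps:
b = 8 (b = 4 + 4 = 8)
d(r, B) = (-4 + r)/(B + r) (d(r, B) = (r - 4)/(B + r) = (-4 + r)/(B + r))
54*d(5/(-12), b) = 54*((-4 + 5/(-12))/(8 + 5/(-12))) = 54*((-4 + 5*(-1/12))/(8 + 5*(-1/12))) = 54*((-4 - 5/12)/(8 - 5/12)) = 54*(-53/12/(91/12)) = 54*((12/91)*(-53/12)) = 54*(-53/91) = -2862/91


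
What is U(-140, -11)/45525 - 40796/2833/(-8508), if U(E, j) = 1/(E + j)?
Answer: 23368234978/13807648142175 ≈ 0.0016924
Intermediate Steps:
U(-140, -11)/45525 - 40796/2833/(-8508) = 1/(-140 - 11*45525) - 40796/2833/(-8508) = (1/45525)/(-151) - 40796*1/2833*(-1/8508) = -1/151*1/45525 - 40796/2833*(-1/8508) = -1/6874275 + 10199/6025791 = 23368234978/13807648142175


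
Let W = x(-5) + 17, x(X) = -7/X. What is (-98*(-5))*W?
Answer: 9016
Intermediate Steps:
W = 92/5 (W = -7/(-5) + 17 = -7*(-⅕) + 17 = 7/5 + 17 = 92/5 ≈ 18.400)
(-98*(-5))*W = -98*(-5)*(92/5) = 490*(92/5) = 9016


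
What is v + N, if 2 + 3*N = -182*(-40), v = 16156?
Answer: 18582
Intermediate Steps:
N = 2426 (N = -⅔ + (-182*(-40))/3 = -⅔ + (⅓)*7280 = -⅔ + 7280/3 = 2426)
v + N = 16156 + 2426 = 18582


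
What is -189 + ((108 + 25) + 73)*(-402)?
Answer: -83001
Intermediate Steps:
-189 + ((108 + 25) + 73)*(-402) = -189 + (133 + 73)*(-402) = -189 + 206*(-402) = -189 - 82812 = -83001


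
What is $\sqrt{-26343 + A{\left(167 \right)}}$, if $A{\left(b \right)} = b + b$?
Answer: $i \sqrt{26009} \approx 161.27 i$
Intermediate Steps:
$A{\left(b \right)} = 2 b$
$\sqrt{-26343 + A{\left(167 \right)}} = \sqrt{-26343 + 2 \cdot 167} = \sqrt{-26343 + 334} = \sqrt{-26009} = i \sqrt{26009}$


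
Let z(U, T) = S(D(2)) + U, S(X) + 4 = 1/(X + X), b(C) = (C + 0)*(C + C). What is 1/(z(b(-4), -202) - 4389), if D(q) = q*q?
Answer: -8/34887 ≈ -0.00022931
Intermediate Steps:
D(q) = q²
b(C) = 2*C² (b(C) = C*(2*C) = 2*C²)
S(X) = -4 + 1/(2*X) (S(X) = -4 + 1/(X + X) = -4 + 1/(2*X))
z(U, T) = -31/8 + U (z(U, T) = (-4 + 1/(2*(2²))) + U = (-4 + (½)/4) + U = (-4 + (½)*(¼)) + U = (-4 + ⅛) + U = -31/8 + U)
1/(z(b(-4), -202) - 4389) = 1/((-31/8 + 2*(-4)²) - 4389) = 1/((-31/8 + 2*16) - 4389) = 1/((-31/8 + 32) - 4389) = 1/(225/8 - 4389) = 1/(-34887/8) = -8/34887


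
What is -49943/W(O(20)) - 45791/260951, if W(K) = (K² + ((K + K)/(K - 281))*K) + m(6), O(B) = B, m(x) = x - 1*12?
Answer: -3406200620867/26625874334 ≈ -127.93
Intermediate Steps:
m(x) = -12 + x (m(x) = x - 12 = -12 + x)
W(K) = -6 + K² + 2*K²/(-281 + K) (W(K) = (K² + ((K + K)/(K - 281))*K) + (-12 + 6) = (K² + ((2*K)/(-281 + K))*K) - 6 = (K² + (2*K/(-281 + K))*K) - 6 = (K² + 2*K²/(-281 + K)) - 6 = -6 + K² + 2*K²/(-281 + K))
-49943/W(O(20)) - 45791/260951 = -49943*(-281 + 20)/(1686 + 20³ - 279*20² - 6*20) - 45791/260951 = -49943*(-261/(1686 + 8000 - 279*400 - 120)) - 45791*1/260951 = -49943*(-261/(1686 + 8000 - 111600 - 120)) - 45791/260951 = -49943/((-1/261*(-102034))) - 45791/260951 = -49943/102034/261 - 45791/260951 = -49943*261/102034 - 45791/260951 = -13035123/102034 - 45791/260951 = -3406200620867/26625874334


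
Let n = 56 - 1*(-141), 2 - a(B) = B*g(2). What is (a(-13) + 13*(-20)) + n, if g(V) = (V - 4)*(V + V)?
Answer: -165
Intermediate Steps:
g(V) = 2*V*(-4 + V) (g(V) = (-4 + V)*(2*V) = 2*V*(-4 + V))
a(B) = 2 + 8*B (a(B) = 2 - B*2*2*(-4 + 2) = 2 - B*2*2*(-2) = 2 - B*(-8) = 2 - (-8)*B = 2 + 8*B)
n = 197 (n = 56 + 141 = 197)
(a(-13) + 13*(-20)) + n = ((2 + 8*(-13)) + 13*(-20)) + 197 = ((2 - 104) - 260) + 197 = (-102 - 260) + 197 = -362 + 197 = -165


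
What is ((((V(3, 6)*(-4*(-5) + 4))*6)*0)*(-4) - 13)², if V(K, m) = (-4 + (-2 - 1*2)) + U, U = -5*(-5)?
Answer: 169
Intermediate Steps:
U = 25
V(K, m) = 17 (V(K, m) = (-4 + (-2 - 1*2)) + 25 = (-4 + (-2 - 2)) + 25 = (-4 - 4) + 25 = -8 + 25 = 17)
((((V(3, 6)*(-4*(-5) + 4))*6)*0)*(-4) - 13)² = ((((17*(-4*(-5) + 4))*6)*0)*(-4) - 13)² = ((((17*(20 + 4))*6)*0)*(-4) - 13)² = ((((17*24)*6)*0)*(-4) - 13)² = (((408*6)*0)*(-4) - 13)² = ((2448*0)*(-4) - 13)² = (0*(-4) - 13)² = (0 - 13)² = (-13)² = 169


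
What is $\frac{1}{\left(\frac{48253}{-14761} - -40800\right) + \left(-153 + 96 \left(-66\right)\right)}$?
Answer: $\frac{14761}{506416418} \approx 2.9148 \cdot 10^{-5}$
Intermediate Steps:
$\frac{1}{\left(\frac{48253}{-14761} - -40800\right) + \left(-153 + 96 \left(-66\right)\right)} = \frac{1}{\left(48253 \left(- \frac{1}{14761}\right) + 40800\right) - 6489} = \frac{1}{\left(- \frac{48253}{14761} + 40800\right) - 6489} = \frac{1}{\frac{602200547}{14761} - 6489} = \frac{1}{\frac{506416418}{14761}} = \frac{14761}{506416418}$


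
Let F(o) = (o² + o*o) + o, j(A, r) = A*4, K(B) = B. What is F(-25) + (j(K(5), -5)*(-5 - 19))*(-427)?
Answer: 206185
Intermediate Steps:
j(A, r) = 4*A
F(o) = o + 2*o² (F(o) = (o² + o²) + o = 2*o² + o = o + 2*o²)
F(-25) + (j(K(5), -5)*(-5 - 19))*(-427) = -25*(1 + 2*(-25)) + ((4*5)*(-5 - 19))*(-427) = -25*(1 - 50) + (20*(-24))*(-427) = -25*(-49) - 480*(-427) = 1225 + 204960 = 206185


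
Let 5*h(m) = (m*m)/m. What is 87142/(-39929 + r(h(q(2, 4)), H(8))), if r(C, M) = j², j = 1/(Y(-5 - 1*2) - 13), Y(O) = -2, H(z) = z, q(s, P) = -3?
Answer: -576675/264236 ≈ -2.1824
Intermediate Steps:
h(m) = m/5 (h(m) = ((m*m)/m)/5 = (m²/m)/5 = m/5)
j = -1/15 (j = 1/(-2 - 13) = 1/(-15) = -1/15 ≈ -0.066667)
r(C, M) = 1/225 (r(C, M) = (-1/15)² = 1/225)
87142/(-39929 + r(h(q(2, 4)), H(8))) = 87142/(-39929 + 1/225) = 87142/(-8984024/225) = 87142*(-225/8984024) = -576675/264236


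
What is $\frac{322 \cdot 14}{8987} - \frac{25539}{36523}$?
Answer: $- \frac{64873309}{328232201} \approx -0.19764$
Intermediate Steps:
$\frac{322 \cdot 14}{8987} - \frac{25539}{36523} = 4508 \cdot \frac{1}{8987} - \frac{25539}{36523} = \frac{4508}{8987} - \frac{25539}{36523} = - \frac{64873309}{328232201}$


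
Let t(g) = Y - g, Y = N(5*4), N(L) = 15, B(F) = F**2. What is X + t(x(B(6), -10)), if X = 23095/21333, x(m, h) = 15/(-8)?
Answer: 3064715/170664 ≈ 17.958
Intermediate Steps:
Y = 15
x(m, h) = -15/8 (x(m, h) = 15*(-1/8) = -15/8)
X = 23095/21333 (X = 23095*(1/21333) = 23095/21333 ≈ 1.0826)
t(g) = 15 - g
X + t(x(B(6), -10)) = 23095/21333 + (15 - 1*(-15/8)) = 23095/21333 + (15 + 15/8) = 23095/21333 + 135/8 = 3064715/170664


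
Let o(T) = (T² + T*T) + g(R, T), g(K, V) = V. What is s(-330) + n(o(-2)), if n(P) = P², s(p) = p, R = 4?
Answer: -294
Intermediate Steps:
o(T) = T + 2*T² (o(T) = (T² + T*T) + T = (T² + T²) + T = 2*T² + T = T + 2*T²)
s(-330) + n(o(-2)) = -330 + (-2*(1 + 2*(-2)))² = -330 + (-2*(1 - 4))² = -330 + (-2*(-3))² = -330 + 6² = -330 + 36 = -294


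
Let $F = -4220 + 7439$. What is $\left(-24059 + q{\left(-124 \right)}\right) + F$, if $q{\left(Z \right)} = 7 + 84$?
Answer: $-20749$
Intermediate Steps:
$F = 3219$
$q{\left(Z \right)} = 91$
$\left(-24059 + q{\left(-124 \right)}\right) + F = \left(-24059 + 91\right) + 3219 = -23968 + 3219 = -20749$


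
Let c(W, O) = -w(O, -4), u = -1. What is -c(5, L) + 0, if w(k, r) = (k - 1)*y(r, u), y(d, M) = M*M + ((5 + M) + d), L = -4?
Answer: -5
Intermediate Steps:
y(d, M) = 5 + M + d + M**2 (y(d, M) = M**2 + (5 + M + d) = 5 + M + d + M**2)
w(k, r) = (-1 + k)*(5 + r) (w(k, r) = (k - 1)*(5 - 1 + r + (-1)**2) = (-1 + k)*(5 - 1 + r + 1) = (-1 + k)*(5 + r))
c(W, O) = 1 - O (c(W, O) = -(-1 + O)*(5 - 4) = -(-1 + O) = 1 - O)
-c(5, L) + 0 = -(1 - 1*(-4)) + 0 = -(1 + 4) + 0 = -1*5 + 0 = -5 + 0 = -5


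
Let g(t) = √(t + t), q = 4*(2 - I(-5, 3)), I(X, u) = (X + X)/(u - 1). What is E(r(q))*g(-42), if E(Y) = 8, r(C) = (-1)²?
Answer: 16*I*√21 ≈ 73.321*I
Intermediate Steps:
I(X, u) = 2*X/(-1 + u) (I(X, u) = (2*X)/(-1 + u) = 2*X/(-1 + u))
q = 28 (q = 4*(2 - 2*(-5)/(-1 + 3)) = 4*(2 - 2*(-5)/2) = 4*(2 - 1*(-5)) = 4*(2 + 5) = 4*7 = 28)
r(C) = 1
g(t) = √2*√t (g(t) = √(2*t) = √2*√t)
E(r(q))*g(-42) = 8*(√2*√(-42)) = 8*(√2*(I*√42)) = 8*(2*I*√21) = 16*I*√21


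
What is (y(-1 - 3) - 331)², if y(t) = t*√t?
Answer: 109497 + 5296*I ≈ 1.095e+5 + 5296.0*I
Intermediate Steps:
y(t) = t^(3/2)
(y(-1 - 3) - 331)² = ((-1 - 3)^(3/2) - 331)² = ((-4)^(3/2) - 331)² = (-8*I - 331)² = (-331 - 8*I)²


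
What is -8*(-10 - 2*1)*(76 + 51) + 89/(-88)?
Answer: 1072807/88 ≈ 12191.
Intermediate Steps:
-8*(-10 - 2*1)*(76 + 51) + 89/(-88) = -8*(-10 - 2)*127 + 89*(-1/88) = -(-96)*127 - 89/88 = -8*(-1524) - 89/88 = 12192 - 89/88 = 1072807/88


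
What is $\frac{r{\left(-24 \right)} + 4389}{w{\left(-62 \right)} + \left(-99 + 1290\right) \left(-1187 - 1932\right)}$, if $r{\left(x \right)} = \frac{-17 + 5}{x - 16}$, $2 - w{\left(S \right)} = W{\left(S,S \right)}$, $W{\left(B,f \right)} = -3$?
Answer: $- \frac{43893}{37147240} \approx -0.0011816$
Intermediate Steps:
$w{\left(S \right)} = 5$ ($w{\left(S \right)} = 2 - -3 = 2 + 3 = 5$)
$r{\left(x \right)} = - \frac{12}{-16 + x}$
$\frac{r{\left(-24 \right)} + 4389}{w{\left(-62 \right)} + \left(-99 + 1290\right) \left(-1187 - 1932\right)} = \frac{- \frac{12}{-16 - 24} + 4389}{5 + \left(-99 + 1290\right) \left(-1187 - 1932\right)} = \frac{- \frac{12}{-40} + 4389}{5 + 1191 \left(-3119\right)} = \frac{\left(-12\right) \left(- \frac{1}{40}\right) + 4389}{5 - 3714729} = \frac{\frac{3}{10} + 4389}{-3714724} = \frac{43893}{10} \left(- \frac{1}{3714724}\right) = - \frac{43893}{37147240}$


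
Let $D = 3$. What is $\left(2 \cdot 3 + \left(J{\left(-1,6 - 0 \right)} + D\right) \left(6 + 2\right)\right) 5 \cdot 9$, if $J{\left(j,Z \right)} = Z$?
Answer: $3510$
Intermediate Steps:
$\left(2 \cdot 3 + \left(J{\left(-1,6 - 0 \right)} + D\right) \left(6 + 2\right)\right) 5 \cdot 9 = \left(2 \cdot 3 + \left(\left(6 - 0\right) + 3\right) \left(6 + 2\right)\right) 5 \cdot 9 = \left(6 + \left(\left(6 + 0\right) + 3\right) 8\right) 5 \cdot 9 = \left(6 + \left(6 + 3\right) 8\right) 5 \cdot 9 = \left(6 + 9 \cdot 8\right) 5 \cdot 9 = \left(6 + 72\right) 5 \cdot 9 = 78 \cdot 5 \cdot 9 = 390 \cdot 9 = 3510$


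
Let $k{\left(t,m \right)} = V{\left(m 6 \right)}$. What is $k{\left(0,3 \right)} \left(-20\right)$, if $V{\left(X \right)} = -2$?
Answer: $40$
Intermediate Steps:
$k{\left(t,m \right)} = -2$
$k{\left(0,3 \right)} \left(-20\right) = \left(-2\right) \left(-20\right) = 40$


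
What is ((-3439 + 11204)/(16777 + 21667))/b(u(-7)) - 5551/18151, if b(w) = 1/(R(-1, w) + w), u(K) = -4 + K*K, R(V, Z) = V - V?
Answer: 875572933/99685292 ≈ 8.7834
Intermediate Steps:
R(V, Z) = 0
u(K) = -4 + K**2
b(w) = 1/w (b(w) = 1/(0 + w) = 1/w)
((-3439 + 11204)/(16777 + 21667))/b(u(-7)) - 5551/18151 = ((-3439 + 11204)/(16777 + 21667))/(1/(-4 + (-7)**2)) - 5551/18151 = (7765/38444)/(1/(-4 + 49)) - 5551*1/18151 = (7765*(1/38444))/(1/45) - 793/2593 = 7765/(38444*(1/45)) - 793/2593 = (7765/38444)*45 - 793/2593 = 349425/38444 - 793/2593 = 875572933/99685292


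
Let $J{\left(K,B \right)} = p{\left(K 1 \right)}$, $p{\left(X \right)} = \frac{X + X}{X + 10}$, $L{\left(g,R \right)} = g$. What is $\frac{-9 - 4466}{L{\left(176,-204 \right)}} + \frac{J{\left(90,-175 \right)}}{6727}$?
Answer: $- \frac{150515041}{5919760} \approx -25.426$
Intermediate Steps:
$p{\left(X \right)} = \frac{2 X}{10 + X}$
$J{\left(K,B \right)} = \frac{2 K}{10 + K}$ ($J{\left(K,B \right)} = \frac{2 K 1}{10 + K 1} = \frac{2 K}{10 + K}$)
$\frac{-9 - 4466}{L{\left(176,-204 \right)}} + \frac{J{\left(90,-175 \right)}}{6727} = \frac{-9 - 4466}{176} + \frac{2 \cdot 90 \frac{1}{10 + 90}}{6727} = \left(-9 - 4466\right) \frac{1}{176} + 2 \cdot 90 \cdot \frac{1}{100} \cdot \frac{1}{6727} = \left(-4475\right) \frac{1}{176} + 2 \cdot 90 \cdot \frac{1}{100} \cdot \frac{1}{6727} = - \frac{4475}{176} + \frac{9}{5} \cdot \frac{1}{6727} = - \frac{4475}{176} + \frac{9}{33635} = - \frac{150515041}{5919760}$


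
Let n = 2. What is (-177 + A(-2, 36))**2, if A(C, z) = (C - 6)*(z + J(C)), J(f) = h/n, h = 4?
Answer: 231361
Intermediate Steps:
J(f) = 2 (J(f) = 4/2 = 4*(1/2) = 2)
A(C, z) = (-6 + C)*(2 + z) (A(C, z) = (C - 6)*(z + 2) = (-6 + C)*(2 + z))
(-177 + A(-2, 36))**2 = (-177 + (-12 - 6*36 + 2*(-2) - 2*36))**2 = (-177 + (-12 - 216 - 4 - 72))**2 = (-177 - 304)**2 = (-481)**2 = 231361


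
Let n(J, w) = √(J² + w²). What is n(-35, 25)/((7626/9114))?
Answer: 245*√74/41 ≈ 51.404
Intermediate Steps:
n(-35, 25)/((7626/9114)) = √((-35)² + 25²)/((7626/9114)) = √(1225 + 625)/((7626*(1/9114))) = √1850/(41/49) = (5*√74)*(49/41) = 245*√74/41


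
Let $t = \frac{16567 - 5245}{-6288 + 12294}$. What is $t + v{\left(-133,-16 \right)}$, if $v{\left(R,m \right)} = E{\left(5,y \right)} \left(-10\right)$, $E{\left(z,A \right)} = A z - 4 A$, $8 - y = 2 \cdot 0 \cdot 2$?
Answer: $- \frac{78193}{1001} \approx -78.115$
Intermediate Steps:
$y = 8$ ($y = 8 - 2 \cdot 0 \cdot 2 = 8 - 0 \cdot 2 = 8 - 0 = 8 + 0 = 8$)
$E{\left(z,A \right)} = - 4 A + A z$
$v{\left(R,m \right)} = -80$ ($v{\left(R,m \right)} = 8 \left(-4 + 5\right) \left(-10\right) = 8 \cdot 1 \left(-10\right) = 8 \left(-10\right) = -80$)
$t = \frac{1887}{1001}$ ($t = \frac{11322}{6006} = 11322 \cdot \frac{1}{6006} = \frac{1887}{1001} \approx 1.8851$)
$t + v{\left(-133,-16 \right)} = \frac{1887}{1001} - 80 = - \frac{78193}{1001}$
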